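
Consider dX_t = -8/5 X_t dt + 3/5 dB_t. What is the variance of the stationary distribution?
lim Var(X_t) = 9/80

The OU SDE dX = -theta X dt + sigma dB admits the integrating factor exp(theta t): d(exp(theta t) X_t) = sigma exp(theta t) dB_t. Integrating from 0 to t gives X_t = x_0 * exp(-theta t) + sigma * int_0^t exp(-theta (t-s)) dB_s for any initial x_0. The Itô integral has variance (by the Itô isometry) sigma^2 * int_0^t exp(-2 theta (t - s)) ds = sigma^2 * (1 - exp(-2 theta t)) / (2 theta), independent of x_0.
With theta = 8/5, sigma = 3/5:
  Var(X_t) = (3/5)^2 * (1 - exp(-2*8/5 t)) / (2 * 8/5) = 9/80 - 9*exp(-16*t/5)/80.
As t -> infinity, exp(-2*8/5 t) -> 0, so the stationary variance is sigma^2 / (2 theta) = 9/80.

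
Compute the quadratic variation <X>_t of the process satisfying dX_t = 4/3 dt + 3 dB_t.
<X>_t = 9*t

For an Itô process dX_t = a(t) dt + b(t) dB_t, the quadratic variation is <X>_t = int_0^t b(s)^2 ds (the drift term does not contribute). Here b(s) = 3, so
  b(s)^2 = 9.
Integrating from 0 to t:
  <X>_t = int_0^t (9) ds = 9*t.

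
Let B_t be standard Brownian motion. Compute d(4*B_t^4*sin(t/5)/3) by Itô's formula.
d(4*B_t^4*sin(t/5)/3) = (4*B_t^2*(B_t^2*cos(t/5) + 30*sin(t/5))/15) dt + (16*B_t^3*sin(t/5)/3) dB_t

Itô's formula for f(t, x): d f(t, B_t) = (f_t + (1/2) f_xx) dt + f_x dB_t. Compute partials of f(t, x) = 4*x^4*sin(t/5)/3:
  f_t(t,x)  = 4*x^4*cos(t/5)/15
  f_x(t,x)  = 16*x^3*sin(t/5)/3
  f_xx(t,x) = 16*x^2*sin(t/5)
Assemble drift = f_t + (1/2) f_xx = 4*x^2*(x^2*cos(t/5) + 30*sin(t/5))/15 and diffusion = f_x = 16*x^3*sin(t/5)/3. Substituting x = B_t:
  d(4*B_t^4*sin(t/5)/3) = (4*B_t^2*(B_t^2*cos(t/5) + 30*sin(t/5))/15) dt + (16*B_t^3*sin(t/5)/3) dB_t.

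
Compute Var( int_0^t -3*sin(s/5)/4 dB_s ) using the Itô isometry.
Var = 9*t/32 - 45*sin(2*t/5)/64

The Itô integral of a deterministic integrand f(s) has mean 0 because each increment f(s) * (B_{s+ds} - B_s) has mean 0. By the Itô isometry:
  Var( int_0^t f(s) dB_s ) = E[ (int_0^t f(s) dB_s)^2 ] = int_0^t f(s)^2 ds.
Here f(s) = -3*sin(s/5)/4, so f(s)^2 = 9*sin(s/5)^2/16. Integrate:
  int_0^t (9*sin(s/5)^2/16) ds = 9*t/32 - 45*sin(2*t/5)/64.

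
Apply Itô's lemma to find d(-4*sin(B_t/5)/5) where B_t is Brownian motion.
d(-4*sin(B_t/5)/5) = (2*sin(B_t/5)/125) dt + (-4*cos(B_t/5)/25) dB_t

Itô's formula for f(B_t) gives d f(B_t) = f'(B_t) dB_t + (1/2) f''(B_t) dt. Compute derivatives of f(x) = -4*sin(x/5)/5:
  f'(x)  = -4*cos(x/5)/25
  f''(x) = 4*sin(x/5)/125
Substitute x = B_t and multiply the f'' term by 1/2:
  drift     = (1/2) * (4*sin(x/5)/125) evaluated at B_t = 2*sin(B_t/5)/125
  diffusion = (-4*cos(x/5)/25) evaluated at B_t = -4*cos(B_t/5)/25
Therefore d(-4*sin(B_t/5)/5) = (2*sin(B_t/5)/125) dt + (-4*cos(B_t/5)/25) dB_t.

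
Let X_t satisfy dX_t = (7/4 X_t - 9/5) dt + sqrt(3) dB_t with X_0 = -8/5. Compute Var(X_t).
Var(X_t) = 6*exp(7*t/2)/7 - 6/7

The variance V(t) = Var(X_t) satisfies V'(t) = 2 a V(t) + c^2 with V(0) = 0 (drift coefficient is linear in X, diffusion is constant). With a = 7/4, c = sqrt(3), the solution is
  V(t) = (c^2 / (2 a)) * (exp(2 a t) - 1)
       = (sqrt(3)^2 / (2*(7/4))) * (exp((7/2) t) - 1)
       = 6*exp(7*t/2)/7 - 6/7.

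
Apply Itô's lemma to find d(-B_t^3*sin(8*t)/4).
d(-B_t^3*sin(8*t)/4) = (B_t*(-8*B_t^2*cos(8*t) - 3*sin(8*t))/4) dt + (-3*B_t^2*sin(8*t)/4) dB_t

Itô's formula for f(t, x): d f(t, B_t) = (f_t + (1/2) f_xx) dt + f_x dB_t. Compute partials of f(t, x) = -x^3*sin(8*t)/4:
  f_t(t,x)  = -2*x^3*cos(8*t)
  f_x(t,x)  = -3*x^2*sin(8*t)/4
  f_xx(t,x) = -3*x*sin(8*t)/2
Assemble drift = f_t + (1/2) f_xx = x*(-8*x^2*cos(8*t) - 3*sin(8*t))/4 and diffusion = f_x = -3*x^2*sin(8*t)/4. Substituting x = B_t:
  d(-B_t^3*sin(8*t)/4) = (B_t*(-8*B_t^2*cos(8*t) - 3*sin(8*t))/4) dt + (-3*B_t^2*sin(8*t)/4) dB_t.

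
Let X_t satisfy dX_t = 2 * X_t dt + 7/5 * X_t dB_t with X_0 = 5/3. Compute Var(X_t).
Var(X_t) = 25*(exp(49*t/25) - 1)*exp(4*t)/9

For GBM dX = mu X dt + sigma X dB with X_0 = x_0, apply Itô to Y = log X: dY = (mu - sigma^2/2) dt + sigma dB, so Y_t = log(x_0) + (mu - sigma^2/2) t + sigma B_t and hence X_t = x_0 * exp((mu - sigma^2/2) t + sigma B_t).
With mu = 2, sigma = 7/5, x_0 = 5/3, this gives:
  X_t = 5/3 * exp((51/50) * t + (7/5) * B_t).
Since sigma*B_t ~ Normal(0, sigma^2 t), E[exp(sigma*B_t)] = exp(sigma^2 t / 2); so E[X_t] = x_0 * exp((mu - sigma^2/2) t) * exp(sigma^2 t / 2) = x_0 * exp(mu t) = 5*exp(2*t)/3.
Var(X_t) = E[X_t^2] - (E[X_t])^2 = x_0^2 * exp(2 mu t) * (exp(sigma^2 t) - 1) = 25*(exp(49*t/25) - 1)*exp(4*t)/9.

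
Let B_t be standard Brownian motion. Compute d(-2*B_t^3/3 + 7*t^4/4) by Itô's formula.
d(-2*B_t^3/3 + 7*t^4/4) = (-2*B_t + 7*t^3) dt + (-2*B_t^2) dB_t

Itô's formula for f(t, x): d f(t, B_t) = (f_t + (1/2) f_xx) dt + f_x dB_t. Compute partials of f(t, x) = 7*t^4/4 - 2*x^3/3:
  f_t(t,x)  = 7*t^3
  f_x(t,x)  = -2*x^2
  f_xx(t,x) = -4*x
Assemble drift = f_t + (1/2) f_xx = 7*t^3 - 2*x and diffusion = f_x = -2*x^2. Substituting x = B_t:
  d(-2*B_t^3/3 + 7*t^4/4) = (-2*B_t + 7*t^3) dt + (-2*B_t^2) dB_t.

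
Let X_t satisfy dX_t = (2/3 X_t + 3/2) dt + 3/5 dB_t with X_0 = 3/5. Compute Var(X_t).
Var(X_t) = 27*exp(4*t/3)/100 - 27/100

The variance V(t) = Var(X_t) satisfies V'(t) = 2 a V(t) + c^2 with V(0) = 0 (drift coefficient is linear in X, diffusion is constant). With a = 2/3, c = 3/5, the solution is
  V(t) = (c^2 / (2 a)) * (exp(2 a t) - 1)
       = ((3/5)^2 / (2*(2/3))) * (exp((4/3) t) - 1)
       = 27*exp(4*t/3)/100 - 27/100.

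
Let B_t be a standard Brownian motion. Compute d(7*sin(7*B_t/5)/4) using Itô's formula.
d(7*sin(7*B_t/5)/4) = (-343*sin(7*B_t/5)/200) dt + (49*cos(7*B_t/5)/20) dB_t

Itô's formula for f(B_t) gives d f(B_t) = f'(B_t) dB_t + (1/2) f''(B_t) dt. Compute derivatives of f(x) = 7*sin(7*x/5)/4:
  f'(x)  = 49*cos(7*x/5)/20
  f''(x) = -343*sin(7*x/5)/100
Substitute x = B_t and multiply the f'' term by 1/2:
  drift     = (1/2) * (-343*sin(7*x/5)/100) evaluated at B_t = -343*sin(7*B_t/5)/200
  diffusion = (49*cos(7*x/5)/20) evaluated at B_t = 49*cos(7*B_t/5)/20
Therefore d(7*sin(7*B_t/5)/4) = (-343*sin(7*B_t/5)/200) dt + (49*cos(7*B_t/5)/20) dB_t.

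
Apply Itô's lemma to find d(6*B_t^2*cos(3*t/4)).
d(6*B_t^2*cos(3*t/4)) = (-9*B_t^2*sin(3*t/4)/2 + 6*cos(3*t/4)) dt + (12*B_t*cos(3*t/4)) dB_t

Itô's formula for f(t, x): d f(t, B_t) = (f_t + (1/2) f_xx) dt + f_x dB_t. Compute partials of f(t, x) = 6*x^2*cos(3*t/4):
  f_t(t,x)  = -9*x^2*sin(3*t/4)/2
  f_x(t,x)  = 12*x*cos(3*t/4)
  f_xx(t,x) = 12*cos(3*t/4)
Assemble drift = f_t + (1/2) f_xx = -9*x^2*sin(3*t/4)/2 + 6*cos(3*t/4) and diffusion = f_x = 12*x*cos(3*t/4). Substituting x = B_t:
  d(6*B_t^2*cos(3*t/4)) = (-9*B_t^2*sin(3*t/4)/2 + 6*cos(3*t/4)) dt + (12*B_t*cos(3*t/4)) dB_t.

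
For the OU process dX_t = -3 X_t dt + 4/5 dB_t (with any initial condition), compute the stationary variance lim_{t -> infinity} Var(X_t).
lim Var(X_t) = 8/75

The OU SDE dX = -theta X dt + sigma dB admits the integrating factor exp(theta t): d(exp(theta t) X_t) = sigma exp(theta t) dB_t. Integrating from 0 to t gives X_t = x_0 * exp(-theta t) + sigma * int_0^t exp(-theta (t-s)) dB_s for any initial x_0. The Itô integral has variance (by the Itô isometry) sigma^2 * int_0^t exp(-2 theta (t - s)) ds = sigma^2 * (1 - exp(-2 theta t)) / (2 theta), independent of x_0.
With theta = 3, sigma = 4/5:
  Var(X_t) = (4/5)^2 * (1 - exp(-2*3 t)) / (2 * 3) = 8/75 - 8*exp(-6*t)/75.
As t -> infinity, exp(-2*3 t) -> 0, so the stationary variance is sigma^2 / (2 theta) = 8/75.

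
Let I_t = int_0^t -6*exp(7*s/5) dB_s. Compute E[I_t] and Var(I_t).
E[I_t] = 0; Var(I_t) = 90*exp(14*t/5)/7 - 90/7

The Itô integral of a deterministic integrand f(s) has mean 0 because each increment f(s) * (B_{s+ds} - B_s) has mean 0. By the Itô isometry:
  Var( int_0^t f(s) dB_s ) = E[ (int_0^t f(s) dB_s)^2 ] = int_0^t f(s)^2 ds.
Here f(s) = -6*exp(7*s/5), so f(s)^2 = 36*exp(14*s/5). Integrate:
  int_0^t (36*exp(14*s/5)) ds = 90*exp(14*t/5)/7 - 90/7.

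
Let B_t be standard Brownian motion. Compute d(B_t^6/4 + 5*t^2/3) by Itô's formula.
d(B_t^6/4 + 5*t^2/3) = (15*B_t^4/4 + 10*t/3) dt + (3*B_t^5/2) dB_t

Itô's formula for f(t, x): d f(t, B_t) = (f_t + (1/2) f_xx) dt + f_x dB_t. Compute partials of f(t, x) = 5*t^2/3 + x^6/4:
  f_t(t,x)  = 10*t/3
  f_x(t,x)  = 3*x^5/2
  f_xx(t,x) = 15*x^4/2
Assemble drift = f_t + (1/2) f_xx = 10*t/3 + 15*x^4/4 and diffusion = f_x = 3*x^5/2. Substituting x = B_t:
  d(B_t^6/4 + 5*t^2/3) = (15*B_t^4/4 + 10*t/3) dt + (3*B_t^5/2) dB_t.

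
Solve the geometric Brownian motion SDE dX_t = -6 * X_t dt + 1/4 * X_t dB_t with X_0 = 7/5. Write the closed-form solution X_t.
X_t = 7/5 * exp((-193/32) * t + (1/4) * B_t)

For GBM dX = mu X dt + sigma X dB with X_0 = x_0, apply Itô to Y = log X: dY = (mu - sigma^2/2) dt + sigma dB, so Y_t = log(x_0) + (mu - sigma^2/2) t + sigma B_t and hence X_t = x_0 * exp((mu - sigma^2/2) t + sigma B_t).
With mu = -6, sigma = 1/4, x_0 = 7/5, this gives:
  X_t = 7/5 * exp((-193/32) * t + (1/4) * B_t).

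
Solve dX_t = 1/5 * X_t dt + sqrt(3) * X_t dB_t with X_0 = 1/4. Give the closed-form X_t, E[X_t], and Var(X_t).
X_t = 1/4 * exp((-13/10) t + (sqrt(3)) B_t); E[X_t] = exp(t/5)/4; Var(X_t) = (exp(3*t) - 1)*exp(2*t/5)/16

For GBM dX = mu X dt + sigma X dB with X_0 = x_0, apply Itô to Y = log X: dY = (mu - sigma^2/2) dt + sigma dB, so Y_t = log(x_0) + (mu - sigma^2/2) t + sigma B_t and hence X_t = x_0 * exp((mu - sigma^2/2) t + sigma B_t).
With mu = 1/5, sigma = sqrt(3), x_0 = 1/4, this gives:
  X_t = 1/4 * exp((-13/10) * t + (sqrt(3)) * B_t).
Since sigma*B_t ~ Normal(0, sigma^2 t), E[exp(sigma*B_t)] = exp(sigma^2 t / 2); so E[X_t] = x_0 * exp((mu - sigma^2/2) t) * exp(sigma^2 t / 2) = x_0 * exp(mu t) = exp(t/5)/4.
Var(X_t) = E[X_t^2] - (E[X_t])^2 = x_0^2 * exp(2 mu t) * (exp(sigma^2 t) - 1) = (exp(3*t) - 1)*exp(2*t/5)/16.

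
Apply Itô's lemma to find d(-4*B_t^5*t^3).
d(-4*B_t^5*t^3) = (B_t^3*t^2*(-12*B_t^2 - 40*t)) dt + (-20*B_t^4*t^3) dB_t

Itô's formula for f(t, x): d f(t, B_t) = (f_t + (1/2) f_xx) dt + f_x dB_t. Compute partials of f(t, x) = -4*t^3*x^5:
  f_t(t,x)  = -12*t^2*x^5
  f_x(t,x)  = -20*t^3*x^4
  f_xx(t,x) = -80*t^3*x^3
Assemble drift = f_t + (1/2) f_xx = t^2*x^3*(-40*t - 12*x^2) and diffusion = f_x = -20*t^3*x^4. Substituting x = B_t:
  d(-4*B_t^5*t^3) = (B_t^3*t^2*(-12*B_t^2 - 40*t)) dt + (-20*B_t^4*t^3) dB_t.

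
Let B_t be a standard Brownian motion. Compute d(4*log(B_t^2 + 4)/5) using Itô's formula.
d(4*log(B_t^2 + 4)/5) = (4*(4 - B_t^2)/(5*(B_t^2 + 4)^2)) dt + (8*B_t/(5*(B_t^2 + 4))) dB_t

Itô's formula for f(B_t) gives d f(B_t) = f'(B_t) dB_t + (1/2) f''(B_t) dt. Compute derivatives of f(x) = 4*log(x^2 + 4)/5:
  f'(x)  = 8*x/(5*(x^2 + 4))
  f''(x) = 8*(4 - x^2)/(5*(x^2 + 4)^2)
Substitute x = B_t and multiply the f'' term by 1/2:
  drift     = (1/2) * (8*(4 - x^2)/(5*(x^2 + 4)^2)) evaluated at B_t = 4*(4 - B_t^2)/(5*(B_t^2 + 4)^2)
  diffusion = (8*x/(5*(x^2 + 4))) evaluated at B_t = 8*B_t/(5*(B_t^2 + 4))
Therefore d(4*log(B_t^2 + 4)/5) = (4*(4 - B_t^2)/(5*(B_t^2 + 4)^2)) dt + (8*B_t/(5*(B_t^2 + 4))) dB_t.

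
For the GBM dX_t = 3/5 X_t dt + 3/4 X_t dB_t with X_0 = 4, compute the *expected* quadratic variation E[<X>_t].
E[<X>_t] = 240*exp(141*t/80)/47 - 240/47

<X>_t = int_0^t ((3/4) * X_s)^2 ds. Taking expectation inside the integral: E[<X>_t] = (3/4)^2 * int_0^t E[X_s^2] ds. For GBM, E[X_s^2] = x_0^2 * exp((2 mu + sigma^2) s). Integrating:
  E[<X>_t] = (3/4)^2 * 4^2 * (exp((2*(3/5) + (3/4)^2) t) - 1) / (2*(3/5) + (3/4)^2)
           = (3/4)^2 * 4^2 * (exp((141/80) t) - 1) / (141/80) = 240*exp(141*t/80)/47 - 240/47.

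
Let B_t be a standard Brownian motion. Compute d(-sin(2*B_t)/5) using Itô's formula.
d(-sin(2*B_t)/5) = (2*sin(2*B_t)/5) dt + (-2*cos(2*B_t)/5) dB_t

Itô's formula for f(B_t) gives d f(B_t) = f'(B_t) dB_t + (1/2) f''(B_t) dt. Compute derivatives of f(x) = -sin(2*x)/5:
  f'(x)  = -2*cos(2*x)/5
  f''(x) = 4*sin(2*x)/5
Substitute x = B_t and multiply the f'' term by 1/2:
  drift     = (1/2) * (4*sin(2*x)/5) evaluated at B_t = 2*sin(2*B_t)/5
  diffusion = (-2*cos(2*x)/5) evaluated at B_t = -2*cos(2*B_t)/5
Therefore d(-sin(2*B_t)/5) = (2*sin(2*B_t)/5) dt + (-2*cos(2*B_t)/5) dB_t.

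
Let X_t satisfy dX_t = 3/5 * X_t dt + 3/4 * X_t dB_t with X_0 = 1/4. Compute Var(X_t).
Var(X_t) = (exp(9*t/16) - 1)*exp(6*t/5)/16

For GBM dX = mu X dt + sigma X dB with X_0 = x_0, apply Itô to Y = log X: dY = (mu - sigma^2/2) dt + sigma dB, so Y_t = log(x_0) + (mu - sigma^2/2) t + sigma B_t and hence X_t = x_0 * exp((mu - sigma^2/2) t + sigma B_t).
With mu = 3/5, sigma = 3/4, x_0 = 1/4, this gives:
  X_t = 1/4 * exp((51/160) * t + (3/4) * B_t).
Since sigma*B_t ~ Normal(0, sigma^2 t), E[exp(sigma*B_t)] = exp(sigma^2 t / 2); so E[X_t] = x_0 * exp((mu - sigma^2/2) t) * exp(sigma^2 t / 2) = x_0 * exp(mu t) = exp(3*t/5)/4.
Var(X_t) = E[X_t^2] - (E[X_t])^2 = x_0^2 * exp(2 mu t) * (exp(sigma^2 t) - 1) = (exp(9*t/16) - 1)*exp(6*t/5)/16.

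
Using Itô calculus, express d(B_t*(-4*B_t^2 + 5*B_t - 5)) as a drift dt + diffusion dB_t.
d(B_t*(-4*B_t^2 + 5*B_t - 5)) = (5 - 12*B_t) dt + (-12*B_t^2 + 10*B_t - 5) dB_t

Itô's formula for f(B_t) gives d f(B_t) = f'(B_t) dB_t + (1/2) f''(B_t) dt. Compute derivatives of f(x) = x*(-4*x^2 + 5*x - 5):
  f'(x)  = -12*x^2 + 10*x - 5
  f''(x) = 10 - 24*x
Substitute x = B_t and multiply the f'' term by 1/2:
  drift     = (1/2) * (10 - 24*x) evaluated at B_t = 5 - 12*B_t
  diffusion = (-12*x^2 + 10*x - 5) evaluated at B_t = -12*B_t^2 + 10*B_t - 5
Therefore d(B_t*(-4*B_t^2 + 5*B_t - 5)) = (5 - 12*B_t) dt + (-12*B_t^2 + 10*B_t - 5) dB_t.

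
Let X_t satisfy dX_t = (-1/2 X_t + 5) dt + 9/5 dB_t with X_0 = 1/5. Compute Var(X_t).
Var(X_t) = 81/25 - 81*exp(-t)/25

The variance V(t) = Var(X_t) satisfies V'(t) = 2 a V(t) + c^2 with V(0) = 0 (drift coefficient is linear in X, diffusion is constant). With a = -1/2, c = 9/5, the solution is
  V(t) = (c^2 / (2 a)) * (exp(2 a t) - 1)
       = ((9/5)^2 / (2*(-1/2))) * (exp((-1) t) - 1)
       = 81/25 - 81*exp(-t)/25.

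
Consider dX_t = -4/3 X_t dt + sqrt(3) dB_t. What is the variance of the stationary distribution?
lim Var(X_t) = 9/8

The OU SDE dX = -theta X dt + sigma dB admits the integrating factor exp(theta t): d(exp(theta t) X_t) = sigma exp(theta t) dB_t. Integrating from 0 to t gives X_t = x_0 * exp(-theta t) + sigma * int_0^t exp(-theta (t-s)) dB_s for any initial x_0. The Itô integral has variance (by the Itô isometry) sigma^2 * int_0^t exp(-2 theta (t - s)) ds = sigma^2 * (1 - exp(-2 theta t)) / (2 theta), independent of x_0.
With theta = 4/3, sigma = sqrt(3):
  Var(X_t) = (sqrt(3))^2 * (1 - exp(-2*4/3 t)) / (2 * 4/3) = 9/8 - 9*exp(-8*t/3)/8.
As t -> infinity, exp(-2*4/3 t) -> 0, so the stationary variance is sigma^2 / (2 theta) = 9/8.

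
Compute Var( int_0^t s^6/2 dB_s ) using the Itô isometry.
Var = t^13/52

The Itô integral of a deterministic integrand f(s) has mean 0 because each increment f(s) * (B_{s+ds} - B_s) has mean 0. By the Itô isometry:
  Var( int_0^t f(s) dB_s ) = E[ (int_0^t f(s) dB_s)^2 ] = int_0^t f(s)^2 ds.
Here f(s) = s^6/2, so f(s)^2 = s^12/4. Integrate:
  int_0^t (s^12/4) ds = t^13/52.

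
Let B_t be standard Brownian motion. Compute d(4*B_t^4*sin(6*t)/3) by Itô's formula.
d(4*B_t^4*sin(6*t)/3) = (8*B_t^2*(B_t^2*cos(6*t) + sin(6*t))) dt + (16*B_t^3*sin(6*t)/3) dB_t

Itô's formula for f(t, x): d f(t, B_t) = (f_t + (1/2) f_xx) dt + f_x dB_t. Compute partials of f(t, x) = 4*x^4*sin(6*t)/3:
  f_t(t,x)  = 8*x^4*cos(6*t)
  f_x(t,x)  = 16*x^3*sin(6*t)/3
  f_xx(t,x) = 16*x^2*sin(6*t)
Assemble drift = f_t + (1/2) f_xx = 8*x^2*(x^2*cos(6*t) + sin(6*t)) and diffusion = f_x = 16*x^3*sin(6*t)/3. Substituting x = B_t:
  d(4*B_t^4*sin(6*t)/3) = (8*B_t^2*(B_t^2*cos(6*t) + sin(6*t))) dt + (16*B_t^3*sin(6*t)/3) dB_t.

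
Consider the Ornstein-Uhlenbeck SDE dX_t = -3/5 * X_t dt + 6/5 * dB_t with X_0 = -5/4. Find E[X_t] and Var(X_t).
E[X_t] = -5*exp(-3*t/5)/4; Var(X_t) = 6/5 - 6*exp(-6*t/5)/5

The OU SDE dX = -theta X dt + sigma dB admits the integrating factor exp(theta t): d(exp(theta t) X_t) = sigma exp(theta t) dB_t. Integrating from 0 to t:
  X_t = x_0 * exp(-theta t) + sigma * int_0^t exp(-theta (t-s)) dB_s.
The Itô integral has mean 0 and (by the Itô isometry) variance sigma^2 * int_0^t exp(-2 theta (t - s)) ds = sigma^2 * (1 - exp(-2 theta t)) / (2 theta).
With theta = 3/5, sigma = 6/5, x_0 = -5/4:
  E[X_t] = -5/4 * exp(-3/5 t) = -5*exp(-3*t/5)/4
  Var(X_t) = (6/5)^2 * (1 - exp(-2*3/5 t)) / (2 * 3/5) = 6/5 - 6*exp(-6*t/5)/5.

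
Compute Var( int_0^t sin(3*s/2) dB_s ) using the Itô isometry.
Var = t/2 - sin(3*t)/6

The Itô integral of a deterministic integrand f(s) has mean 0 because each increment f(s) * (B_{s+ds} - B_s) has mean 0. By the Itô isometry:
  Var( int_0^t f(s) dB_s ) = E[ (int_0^t f(s) dB_s)^2 ] = int_0^t f(s)^2 ds.
Here f(s) = sin(3*s/2), so f(s)^2 = sin(3*s/2)^2. Integrate:
  int_0^t (sin(3*s/2)^2) ds = t/2 - sin(3*t)/6.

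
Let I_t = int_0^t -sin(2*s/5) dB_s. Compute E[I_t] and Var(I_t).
E[I_t] = 0; Var(I_t) = t/2 - 5*sin(4*t/5)/8

The Itô integral of a deterministic integrand f(s) has mean 0 because each increment f(s) * (B_{s+ds} - B_s) has mean 0. By the Itô isometry:
  Var( int_0^t f(s) dB_s ) = E[ (int_0^t f(s) dB_s)^2 ] = int_0^t f(s)^2 ds.
Here f(s) = -sin(2*s/5), so f(s)^2 = sin(2*s/5)^2. Integrate:
  int_0^t (sin(2*s/5)^2) ds = t/2 - 5*sin(4*t/5)/8.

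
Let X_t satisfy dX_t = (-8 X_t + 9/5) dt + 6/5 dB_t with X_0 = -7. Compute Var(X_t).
Var(X_t) = 9/100 - 9*exp(-16*t)/100

The variance V(t) = Var(X_t) satisfies V'(t) = 2 a V(t) + c^2 with V(0) = 0 (drift coefficient is linear in X, diffusion is constant). With a = -8, c = 6/5, the solution is
  V(t) = (c^2 / (2 a)) * (exp(2 a t) - 1)
       = ((6/5)^2 / (2*(-8))) * (exp((-16) t) - 1)
       = 9/100 - 9*exp(-16*t)/100.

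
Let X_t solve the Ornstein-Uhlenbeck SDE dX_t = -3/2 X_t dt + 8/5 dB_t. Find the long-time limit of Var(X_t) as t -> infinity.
lim Var(X_t) = 64/75

The OU SDE dX = -theta X dt + sigma dB admits the integrating factor exp(theta t): d(exp(theta t) X_t) = sigma exp(theta t) dB_t. Integrating from 0 to t gives X_t = x_0 * exp(-theta t) + sigma * int_0^t exp(-theta (t-s)) dB_s for any initial x_0. The Itô integral has variance (by the Itô isometry) sigma^2 * int_0^t exp(-2 theta (t - s)) ds = sigma^2 * (1 - exp(-2 theta t)) / (2 theta), independent of x_0.
With theta = 3/2, sigma = 8/5:
  Var(X_t) = (8/5)^2 * (1 - exp(-2*3/2 t)) / (2 * 3/2) = 64/75 - 64*exp(-3*t)/75.
As t -> infinity, exp(-2*3/2 t) -> 0, so the stationary variance is sigma^2 / (2 theta) = 64/75.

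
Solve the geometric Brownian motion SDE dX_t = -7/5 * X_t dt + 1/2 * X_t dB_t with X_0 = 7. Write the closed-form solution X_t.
X_t = 7 * exp((-61/40) * t + (1/2) * B_t)

For GBM dX = mu X dt + sigma X dB with X_0 = x_0, apply Itô to Y = log X: dY = (mu - sigma^2/2) dt + sigma dB, so Y_t = log(x_0) + (mu - sigma^2/2) t + sigma B_t and hence X_t = x_0 * exp((mu - sigma^2/2) t + sigma B_t).
With mu = -7/5, sigma = 1/2, x_0 = 7, this gives:
  X_t = 7 * exp((-61/40) * t + (1/2) * B_t).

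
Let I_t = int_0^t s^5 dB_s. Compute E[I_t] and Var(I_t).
E[I_t] = 0; Var(I_t) = t^11/11

The Itô integral of a deterministic integrand f(s) has mean 0 because each increment f(s) * (B_{s+ds} - B_s) has mean 0. By the Itô isometry:
  Var( int_0^t f(s) dB_s ) = E[ (int_0^t f(s) dB_s)^2 ] = int_0^t f(s)^2 ds.
Here f(s) = s^5, so f(s)^2 = s^10. Integrate:
  int_0^t (s^10) ds = t^11/11.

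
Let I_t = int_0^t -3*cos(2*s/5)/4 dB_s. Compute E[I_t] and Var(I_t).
E[I_t] = 0; Var(I_t) = 9*t/32 + 45*sin(4*t/5)/128

The Itô integral of a deterministic integrand f(s) has mean 0 because each increment f(s) * (B_{s+ds} - B_s) has mean 0. By the Itô isometry:
  Var( int_0^t f(s) dB_s ) = E[ (int_0^t f(s) dB_s)^2 ] = int_0^t f(s)^2 ds.
Here f(s) = -3*cos(2*s/5)/4, so f(s)^2 = 9*cos(2*s/5)^2/16. Integrate:
  int_0^t (9*cos(2*s/5)^2/16) ds = 9*t/32 + 45*sin(4*t/5)/128.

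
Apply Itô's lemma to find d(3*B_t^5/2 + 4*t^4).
d(3*B_t^5/2 + 4*t^4) = (15*B_t^3 + 16*t^3) dt + (15*B_t^4/2) dB_t

Itô's formula for f(t, x): d f(t, B_t) = (f_t + (1/2) f_xx) dt + f_x dB_t. Compute partials of f(t, x) = 4*t^4 + 3*x^5/2:
  f_t(t,x)  = 16*t^3
  f_x(t,x)  = 15*x^4/2
  f_xx(t,x) = 30*x^3
Assemble drift = f_t + (1/2) f_xx = 16*t^3 + 15*x^3 and diffusion = f_x = 15*x^4/2. Substituting x = B_t:
  d(3*B_t^5/2 + 4*t^4) = (15*B_t^3 + 16*t^3) dt + (15*B_t^4/2) dB_t.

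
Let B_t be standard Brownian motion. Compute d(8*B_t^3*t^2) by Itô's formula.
d(8*B_t^3*t^2) = (8*B_t*t*(2*B_t^2 + 3*t)) dt + (24*B_t^2*t^2) dB_t

Itô's formula for f(t, x): d f(t, B_t) = (f_t + (1/2) f_xx) dt + f_x dB_t. Compute partials of f(t, x) = 8*t^2*x^3:
  f_t(t,x)  = 16*t*x^3
  f_x(t,x)  = 24*t^2*x^2
  f_xx(t,x) = 48*t^2*x
Assemble drift = f_t + (1/2) f_xx = 8*t*x*(3*t + 2*x^2) and diffusion = f_x = 24*t^2*x^2. Substituting x = B_t:
  d(8*B_t^3*t^2) = (8*B_t*t*(2*B_t^2 + 3*t)) dt + (24*B_t^2*t^2) dB_t.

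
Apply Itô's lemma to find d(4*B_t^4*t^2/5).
d(4*B_t^4*t^2/5) = (8*B_t^2*t*(B_t^2 + 3*t)/5) dt + (16*B_t^3*t^2/5) dB_t

Itô's formula for f(t, x): d f(t, B_t) = (f_t + (1/2) f_xx) dt + f_x dB_t. Compute partials of f(t, x) = 4*t^2*x^4/5:
  f_t(t,x)  = 8*t*x^4/5
  f_x(t,x)  = 16*t^2*x^3/5
  f_xx(t,x) = 48*t^2*x^2/5
Assemble drift = f_t + (1/2) f_xx = 8*t*x^2*(3*t + x^2)/5 and diffusion = f_x = 16*t^2*x^3/5. Substituting x = B_t:
  d(4*B_t^4*t^2/5) = (8*B_t^2*t*(B_t^2 + 3*t)/5) dt + (16*B_t^3*t^2/5) dB_t.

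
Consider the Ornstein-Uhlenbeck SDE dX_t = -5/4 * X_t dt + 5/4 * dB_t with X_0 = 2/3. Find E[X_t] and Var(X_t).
E[X_t] = 2*exp(-5*t/4)/3; Var(X_t) = 5/8 - 5*exp(-5*t/2)/8

The OU SDE dX = -theta X dt + sigma dB admits the integrating factor exp(theta t): d(exp(theta t) X_t) = sigma exp(theta t) dB_t. Integrating from 0 to t:
  X_t = x_0 * exp(-theta t) + sigma * int_0^t exp(-theta (t-s)) dB_s.
The Itô integral has mean 0 and (by the Itô isometry) variance sigma^2 * int_0^t exp(-2 theta (t - s)) ds = sigma^2 * (1 - exp(-2 theta t)) / (2 theta).
With theta = 5/4, sigma = 5/4, x_0 = 2/3:
  E[X_t] = 2/3 * exp(-5/4 t) = 2*exp(-5*t/4)/3
  Var(X_t) = (5/4)^2 * (1 - exp(-2*5/4 t)) / (2 * 5/4) = 5/8 - 5*exp(-5*t/2)/8.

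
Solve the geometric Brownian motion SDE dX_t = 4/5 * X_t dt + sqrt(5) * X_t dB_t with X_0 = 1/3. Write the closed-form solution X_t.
X_t = 1/3 * exp((-17/10) * t + (sqrt(5)) * B_t)

For GBM dX = mu X dt + sigma X dB with X_0 = x_0, apply Itô to Y = log X: dY = (mu - sigma^2/2) dt + sigma dB, so Y_t = log(x_0) + (mu - sigma^2/2) t + sigma B_t and hence X_t = x_0 * exp((mu - sigma^2/2) t + sigma B_t).
With mu = 4/5, sigma = sqrt(5), x_0 = 1/3, this gives:
  X_t = 1/3 * exp((-17/10) * t + (sqrt(5)) * B_t).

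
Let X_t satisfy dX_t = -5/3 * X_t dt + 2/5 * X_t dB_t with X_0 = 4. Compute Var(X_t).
Var(X_t) = (16*exp(4*t/25) - 16)*exp(-10*t/3)

For GBM dX = mu X dt + sigma X dB with X_0 = x_0, apply Itô to Y = log X: dY = (mu - sigma^2/2) dt + sigma dB, so Y_t = log(x_0) + (mu - sigma^2/2) t + sigma B_t and hence X_t = x_0 * exp((mu - sigma^2/2) t + sigma B_t).
With mu = -5/3, sigma = 2/5, x_0 = 4, this gives:
  X_t = 4 * exp((-131/75) * t + (2/5) * B_t).
Since sigma*B_t ~ Normal(0, sigma^2 t), E[exp(sigma*B_t)] = exp(sigma^2 t / 2); so E[X_t] = x_0 * exp((mu - sigma^2/2) t) * exp(sigma^2 t / 2) = x_0 * exp(mu t) = 4*exp(-5*t/3).
Var(X_t) = E[X_t^2] - (E[X_t])^2 = x_0^2 * exp(2 mu t) * (exp(sigma^2 t) - 1) = (16*exp(4*t/25) - 16)*exp(-10*t/3).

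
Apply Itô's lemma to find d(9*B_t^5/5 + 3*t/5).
d(9*B_t^5/5 + 3*t/5) = (18*B_t^3 + 3/5) dt + (9*B_t^4) dB_t

Itô's formula for f(t, x): d f(t, B_t) = (f_t + (1/2) f_xx) dt + f_x dB_t. Compute partials of f(t, x) = 3*t/5 + 9*x^5/5:
  f_t(t,x)  = 3/5
  f_x(t,x)  = 9*x^4
  f_xx(t,x) = 36*x^3
Assemble drift = f_t + (1/2) f_xx = 18*x^3 + 3/5 and diffusion = f_x = 9*x^4. Substituting x = B_t:
  d(9*B_t^5/5 + 3*t/5) = (18*B_t^3 + 3/5) dt + (9*B_t^4) dB_t.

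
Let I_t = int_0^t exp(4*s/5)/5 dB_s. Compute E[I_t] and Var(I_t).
E[I_t] = 0; Var(I_t) = exp(8*t/5)/40 - 1/40

The Itô integral of a deterministic integrand f(s) has mean 0 because each increment f(s) * (B_{s+ds} - B_s) has mean 0. By the Itô isometry:
  Var( int_0^t f(s) dB_s ) = E[ (int_0^t f(s) dB_s)^2 ] = int_0^t f(s)^2 ds.
Here f(s) = exp(4*s/5)/5, so f(s)^2 = exp(8*s/5)/25. Integrate:
  int_0^t (exp(8*s/5)/25) ds = exp(8*t/5)/40 - 1/40.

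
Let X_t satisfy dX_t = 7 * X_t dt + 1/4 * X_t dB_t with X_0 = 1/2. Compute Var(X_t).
Var(X_t) = (exp(t/16) - 1)*exp(14*t)/4

For GBM dX = mu X dt + sigma X dB with X_0 = x_0, apply Itô to Y = log X: dY = (mu - sigma^2/2) dt + sigma dB, so Y_t = log(x_0) + (mu - sigma^2/2) t + sigma B_t and hence X_t = x_0 * exp((mu - sigma^2/2) t + sigma B_t).
With mu = 7, sigma = 1/4, x_0 = 1/2, this gives:
  X_t = 1/2 * exp((223/32) * t + (1/4) * B_t).
Since sigma*B_t ~ Normal(0, sigma^2 t), E[exp(sigma*B_t)] = exp(sigma^2 t / 2); so E[X_t] = x_0 * exp((mu - sigma^2/2) t) * exp(sigma^2 t / 2) = x_0 * exp(mu t) = exp(7*t)/2.
Var(X_t) = E[X_t^2] - (E[X_t])^2 = x_0^2 * exp(2 mu t) * (exp(sigma^2 t) - 1) = (exp(t/16) - 1)*exp(14*t)/4.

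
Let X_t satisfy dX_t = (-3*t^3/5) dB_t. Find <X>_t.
<X>_t = 9*t^7/175

For an Itô process dX_t = a(t) dt + b(t) dB_t, the quadratic variation is <X>_t = int_0^t b(s)^2 ds (the drift term does not contribute). Here b(s) = -3*s^3/5, so
  b(s)^2 = 9*s^6/25.
Integrating from 0 to t:
  <X>_t = int_0^t (9*s^6/25) ds = 9*t^7/175.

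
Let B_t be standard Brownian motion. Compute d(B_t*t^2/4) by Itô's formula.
d(B_t*t^2/4) = (B_t*t/2) dt + (t^2/4) dB_t

Itô's formula for f(t, x): d f(t, B_t) = (f_t + (1/2) f_xx) dt + f_x dB_t. Compute partials of f(t, x) = t^2*x/4:
  f_t(t,x)  = t*x/2
  f_x(t,x)  = t^2/4
  f_xx(t,x) = 0
Assemble drift = f_t + (1/2) f_xx = t*x/2 and diffusion = f_x = t^2/4. Substituting x = B_t:
  d(B_t*t^2/4) = (B_t*t/2) dt + (t^2/4) dB_t.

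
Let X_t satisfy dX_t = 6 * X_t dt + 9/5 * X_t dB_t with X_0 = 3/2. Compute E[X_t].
E[X_t] = 3*exp(6*t)/2

For GBM dX = mu X dt + sigma X dB with X_0 = x_0, apply Itô to Y = log X: dY = (mu - sigma^2/2) dt + sigma dB, so Y_t = log(x_0) + (mu - sigma^2/2) t + sigma B_t and hence X_t = x_0 * exp((mu - sigma^2/2) t + sigma B_t).
With mu = 6, sigma = 9/5, x_0 = 3/2, this gives:
  X_t = 3/2 * exp((219/50) * t + (9/5) * B_t).
Since sigma*B_t ~ Normal(0, sigma^2 t), E[exp(sigma*B_t)] = exp(sigma^2 t / 2); so E[X_t] = x_0 * exp((mu - sigma^2/2) t) * exp(sigma^2 t / 2) = x_0 * exp(mu t) = 3*exp(6*t)/2.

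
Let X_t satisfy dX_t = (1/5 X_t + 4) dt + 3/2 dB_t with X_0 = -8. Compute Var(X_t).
Var(X_t) = 45*exp(2*t/5)/8 - 45/8

The variance V(t) = Var(X_t) satisfies V'(t) = 2 a V(t) + c^2 with V(0) = 0 (drift coefficient is linear in X, diffusion is constant). With a = 1/5, c = 3/2, the solution is
  V(t) = (c^2 / (2 a)) * (exp(2 a t) - 1)
       = ((3/2)^2 / (2*(1/5))) * (exp((2/5) t) - 1)
       = 45*exp(2*t/5)/8 - 45/8.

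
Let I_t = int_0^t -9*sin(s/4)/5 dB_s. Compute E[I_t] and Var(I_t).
E[I_t] = 0; Var(I_t) = 81*t/50 - 81*sin(t/2)/25

The Itô integral of a deterministic integrand f(s) has mean 0 because each increment f(s) * (B_{s+ds} - B_s) has mean 0. By the Itô isometry:
  Var( int_0^t f(s) dB_s ) = E[ (int_0^t f(s) dB_s)^2 ] = int_0^t f(s)^2 ds.
Here f(s) = -9*sin(s/4)/5, so f(s)^2 = 81*sin(s/4)^2/25. Integrate:
  int_0^t (81*sin(s/4)^2/25) ds = 81*t/50 - 81*sin(t/2)/25.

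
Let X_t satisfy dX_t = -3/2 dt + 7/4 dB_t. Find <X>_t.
<X>_t = 49*t/16

For an Itô process dX_t = a(t) dt + b(t) dB_t, the quadratic variation is <X>_t = int_0^t b(s)^2 ds (the drift term does not contribute). Here b(s) = 7/4, so
  b(s)^2 = 49/16.
Integrating from 0 to t:
  <X>_t = int_0^t (49/16) ds = 49*t/16.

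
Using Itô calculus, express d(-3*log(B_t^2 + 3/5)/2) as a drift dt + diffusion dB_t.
d(-3*log(B_t^2 + 3/5)/2) = (15*(5*B_t^2 - 3)/(2*(5*B_t^2 + 3)^2)) dt + (-15*B_t/(5*B_t^2 + 3)) dB_t

Itô's formula for f(B_t) gives d f(B_t) = f'(B_t) dB_t + (1/2) f''(B_t) dt. Compute derivatives of f(x) = -3*log(x^2 + 3/5)/2:
  f'(x)  = -15*x/(5*x^2 + 3)
  f''(x) = 15*(5*x^2 - 3)/(5*x^2 + 3)^2
Substitute x = B_t and multiply the f'' term by 1/2:
  drift     = (1/2) * (15*(5*x^2 - 3)/(5*x^2 + 3)^2) evaluated at B_t = 15*(5*B_t^2 - 3)/(2*(5*B_t^2 + 3)^2)
  diffusion = (-15*x/(5*x^2 + 3)) evaluated at B_t = -15*B_t/(5*B_t^2 + 3)
Therefore d(-3*log(B_t^2 + 3/5)/2) = (15*(5*B_t^2 - 3)/(2*(5*B_t^2 + 3)^2)) dt + (-15*B_t/(5*B_t^2 + 3)) dB_t.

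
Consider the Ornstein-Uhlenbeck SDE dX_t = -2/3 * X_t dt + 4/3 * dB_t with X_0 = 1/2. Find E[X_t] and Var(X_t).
E[X_t] = exp(-2*t/3)/2; Var(X_t) = 4/3 - 4*exp(-4*t/3)/3

The OU SDE dX = -theta X dt + sigma dB admits the integrating factor exp(theta t): d(exp(theta t) X_t) = sigma exp(theta t) dB_t. Integrating from 0 to t:
  X_t = x_0 * exp(-theta t) + sigma * int_0^t exp(-theta (t-s)) dB_s.
The Itô integral has mean 0 and (by the Itô isometry) variance sigma^2 * int_0^t exp(-2 theta (t - s)) ds = sigma^2 * (1 - exp(-2 theta t)) / (2 theta).
With theta = 2/3, sigma = 4/3, x_0 = 1/2:
  E[X_t] = 1/2 * exp(-2/3 t) = exp(-2*t/3)/2
  Var(X_t) = (4/3)^2 * (1 - exp(-2*2/3 t)) / (2 * 2/3) = 4/3 - 4*exp(-4*t/3)/3.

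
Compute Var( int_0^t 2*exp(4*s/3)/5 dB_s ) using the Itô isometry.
Var = 3*exp(8*t/3)/50 - 3/50

The Itô integral of a deterministic integrand f(s) has mean 0 because each increment f(s) * (B_{s+ds} - B_s) has mean 0. By the Itô isometry:
  Var( int_0^t f(s) dB_s ) = E[ (int_0^t f(s) dB_s)^2 ] = int_0^t f(s)^2 ds.
Here f(s) = 2*exp(4*s/3)/5, so f(s)^2 = 4*exp(8*s/3)/25. Integrate:
  int_0^t (4*exp(8*s/3)/25) ds = 3*exp(8*t/3)/50 - 3/50.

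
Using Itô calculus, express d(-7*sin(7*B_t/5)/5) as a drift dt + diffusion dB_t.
d(-7*sin(7*B_t/5)/5) = (343*sin(7*B_t/5)/250) dt + (-49*cos(7*B_t/5)/25) dB_t

Itô's formula for f(B_t) gives d f(B_t) = f'(B_t) dB_t + (1/2) f''(B_t) dt. Compute derivatives of f(x) = -7*sin(7*x/5)/5:
  f'(x)  = -49*cos(7*x/5)/25
  f''(x) = 343*sin(7*x/5)/125
Substitute x = B_t and multiply the f'' term by 1/2:
  drift     = (1/2) * (343*sin(7*x/5)/125) evaluated at B_t = 343*sin(7*B_t/5)/250
  diffusion = (-49*cos(7*x/5)/25) evaluated at B_t = -49*cos(7*B_t/5)/25
Therefore d(-7*sin(7*B_t/5)/5) = (343*sin(7*B_t/5)/250) dt + (-49*cos(7*B_t/5)/25) dB_t.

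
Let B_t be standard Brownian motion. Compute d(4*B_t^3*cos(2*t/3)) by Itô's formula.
d(4*B_t^3*cos(2*t/3)) = (-8*B_t^3*sin(2*t/3)/3 + 12*B_t*cos(2*t/3)) dt + (12*B_t^2*cos(2*t/3)) dB_t

Itô's formula for f(t, x): d f(t, B_t) = (f_t + (1/2) f_xx) dt + f_x dB_t. Compute partials of f(t, x) = 4*x^3*cos(2*t/3):
  f_t(t,x)  = -8*x^3*sin(2*t/3)/3
  f_x(t,x)  = 12*x^2*cos(2*t/3)
  f_xx(t,x) = 24*x*cos(2*t/3)
Assemble drift = f_t + (1/2) f_xx = -8*x^3*sin(2*t/3)/3 + 12*x*cos(2*t/3) and diffusion = f_x = 12*x^2*cos(2*t/3). Substituting x = B_t:
  d(4*B_t^3*cos(2*t/3)) = (-8*B_t^3*sin(2*t/3)/3 + 12*B_t*cos(2*t/3)) dt + (12*B_t^2*cos(2*t/3)) dB_t.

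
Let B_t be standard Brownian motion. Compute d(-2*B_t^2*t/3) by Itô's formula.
d(-2*B_t^2*t/3) = (-2*B_t^2/3 - 2*t/3) dt + (-4*B_t*t/3) dB_t

Itô's formula for f(t, x): d f(t, B_t) = (f_t + (1/2) f_xx) dt + f_x dB_t. Compute partials of f(t, x) = -2*t*x^2/3:
  f_t(t,x)  = -2*x^2/3
  f_x(t,x)  = -4*t*x/3
  f_xx(t,x) = -4*t/3
Assemble drift = f_t + (1/2) f_xx = -2*t/3 - 2*x^2/3 and diffusion = f_x = -4*t*x/3. Substituting x = B_t:
  d(-2*B_t^2*t/3) = (-2*B_t^2/3 - 2*t/3) dt + (-4*B_t*t/3) dB_t.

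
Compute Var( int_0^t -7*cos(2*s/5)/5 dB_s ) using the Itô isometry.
Var = 49*t/50 + 49*sin(4*t/5)/40

The Itô integral of a deterministic integrand f(s) has mean 0 because each increment f(s) * (B_{s+ds} - B_s) has mean 0. By the Itô isometry:
  Var( int_0^t f(s) dB_s ) = E[ (int_0^t f(s) dB_s)^2 ] = int_0^t f(s)^2 ds.
Here f(s) = -7*cos(2*s/5)/5, so f(s)^2 = 49*cos(2*s/5)^2/25. Integrate:
  int_0^t (49*cos(2*s/5)^2/25) ds = 49*t/50 + 49*sin(4*t/5)/40.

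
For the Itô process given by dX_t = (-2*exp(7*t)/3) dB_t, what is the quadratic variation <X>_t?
<X>_t = 2*exp(14*t)/63 - 2/63

For an Itô process dX_t = a(t) dt + b(t) dB_t, the quadratic variation is <X>_t = int_0^t b(s)^2 ds (the drift term does not contribute). Here b(s) = -2*exp(7*s)/3, so
  b(s)^2 = 4*exp(14*s)/9.
Integrating from 0 to t:
  <X>_t = int_0^t (4*exp(14*s)/9) ds = 2*exp(14*t)/63 - 2/63.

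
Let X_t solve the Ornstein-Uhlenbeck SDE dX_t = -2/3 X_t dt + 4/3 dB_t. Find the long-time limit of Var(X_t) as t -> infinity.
lim Var(X_t) = 4/3

The OU SDE dX = -theta X dt + sigma dB admits the integrating factor exp(theta t): d(exp(theta t) X_t) = sigma exp(theta t) dB_t. Integrating from 0 to t gives X_t = x_0 * exp(-theta t) + sigma * int_0^t exp(-theta (t-s)) dB_s for any initial x_0. The Itô integral has variance (by the Itô isometry) sigma^2 * int_0^t exp(-2 theta (t - s)) ds = sigma^2 * (1 - exp(-2 theta t)) / (2 theta), independent of x_0.
With theta = 2/3, sigma = 4/3:
  Var(X_t) = (4/3)^2 * (1 - exp(-2*2/3 t)) / (2 * 2/3) = 4/3 - 4*exp(-4*t/3)/3.
As t -> infinity, exp(-2*2/3 t) -> 0, so the stationary variance is sigma^2 / (2 theta) = 4/3.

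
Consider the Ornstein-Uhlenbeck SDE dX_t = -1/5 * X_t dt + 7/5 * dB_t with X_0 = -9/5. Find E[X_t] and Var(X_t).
E[X_t] = -9*exp(-t/5)/5; Var(X_t) = 49/10 - 49*exp(-2*t/5)/10

The OU SDE dX = -theta X dt + sigma dB admits the integrating factor exp(theta t): d(exp(theta t) X_t) = sigma exp(theta t) dB_t. Integrating from 0 to t:
  X_t = x_0 * exp(-theta t) + sigma * int_0^t exp(-theta (t-s)) dB_s.
The Itô integral has mean 0 and (by the Itô isometry) variance sigma^2 * int_0^t exp(-2 theta (t - s)) ds = sigma^2 * (1 - exp(-2 theta t)) / (2 theta).
With theta = 1/5, sigma = 7/5, x_0 = -9/5:
  E[X_t] = -9/5 * exp(-1/5 t) = -9*exp(-t/5)/5
  Var(X_t) = (7/5)^2 * (1 - exp(-2*1/5 t)) / (2 * 1/5) = 49/10 - 49*exp(-2*t/5)/10.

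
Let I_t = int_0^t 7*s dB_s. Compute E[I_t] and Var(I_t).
E[I_t] = 0; Var(I_t) = 49*t^3/3

The Itô integral of a deterministic integrand f(s) has mean 0 because each increment f(s) * (B_{s+ds} - B_s) has mean 0. By the Itô isometry:
  Var( int_0^t f(s) dB_s ) = E[ (int_0^t f(s) dB_s)^2 ] = int_0^t f(s)^2 ds.
Here f(s) = 7*s, so f(s)^2 = 49*s^2. Integrate:
  int_0^t (49*s^2) ds = 49*t^3/3.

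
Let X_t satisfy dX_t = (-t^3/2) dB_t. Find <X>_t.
<X>_t = t^7/28

For an Itô process dX_t = a(t) dt + b(t) dB_t, the quadratic variation is <X>_t = int_0^t b(s)^2 ds (the drift term does not contribute). Here b(s) = -s^3/2, so
  b(s)^2 = s^6/4.
Integrating from 0 to t:
  <X>_t = int_0^t (s^6/4) ds = t^7/28.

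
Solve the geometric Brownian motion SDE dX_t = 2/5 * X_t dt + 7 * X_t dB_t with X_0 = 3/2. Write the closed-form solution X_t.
X_t = 3/2 * exp((-241/10) * t + (7) * B_t)

For GBM dX = mu X dt + sigma X dB with X_0 = x_0, apply Itô to Y = log X: dY = (mu - sigma^2/2) dt + sigma dB, so Y_t = log(x_0) + (mu - sigma^2/2) t + sigma B_t and hence X_t = x_0 * exp((mu - sigma^2/2) t + sigma B_t).
With mu = 2/5, sigma = 7, x_0 = 3/2, this gives:
  X_t = 3/2 * exp((-241/10) * t + (7) * B_t).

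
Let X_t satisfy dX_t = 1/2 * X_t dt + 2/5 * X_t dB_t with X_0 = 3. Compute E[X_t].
E[X_t] = 3*exp(t/2)

For GBM dX = mu X dt + sigma X dB with X_0 = x_0, apply Itô to Y = log X: dY = (mu - sigma^2/2) dt + sigma dB, so Y_t = log(x_0) + (mu - sigma^2/2) t + sigma B_t and hence X_t = x_0 * exp((mu - sigma^2/2) t + sigma B_t).
With mu = 1/2, sigma = 2/5, x_0 = 3, this gives:
  X_t = 3 * exp((21/50) * t + (2/5) * B_t).
Since sigma*B_t ~ Normal(0, sigma^2 t), E[exp(sigma*B_t)] = exp(sigma^2 t / 2); so E[X_t] = x_0 * exp((mu - sigma^2/2) t) * exp(sigma^2 t / 2) = x_0 * exp(mu t) = 3*exp(t/2).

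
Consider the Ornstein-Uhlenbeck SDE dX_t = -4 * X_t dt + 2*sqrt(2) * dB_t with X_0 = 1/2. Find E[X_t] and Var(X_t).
E[X_t] = exp(-4*t)/2; Var(X_t) = 1 - exp(-8*t)

The OU SDE dX = -theta X dt + sigma dB admits the integrating factor exp(theta t): d(exp(theta t) X_t) = sigma exp(theta t) dB_t. Integrating from 0 to t:
  X_t = x_0 * exp(-theta t) + sigma * int_0^t exp(-theta (t-s)) dB_s.
The Itô integral has mean 0 and (by the Itô isometry) variance sigma^2 * int_0^t exp(-2 theta (t - s)) ds = sigma^2 * (1 - exp(-2 theta t)) / (2 theta).
With theta = 4, sigma = 2*sqrt(2), x_0 = 1/2:
  E[X_t] = 1/2 * exp(-4 t) = exp(-4*t)/2
  Var(X_t) = (2*sqrt(2))^2 * (1 - exp(-2*4 t)) / (2 * 4) = 1 - exp(-8*t).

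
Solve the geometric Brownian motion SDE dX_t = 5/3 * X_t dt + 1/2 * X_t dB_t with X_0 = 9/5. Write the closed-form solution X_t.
X_t = 9/5 * exp((37/24) * t + (1/2) * B_t)

For GBM dX = mu X dt + sigma X dB with X_0 = x_0, apply Itô to Y = log X: dY = (mu - sigma^2/2) dt + sigma dB, so Y_t = log(x_0) + (mu - sigma^2/2) t + sigma B_t and hence X_t = x_0 * exp((mu - sigma^2/2) t + sigma B_t).
With mu = 5/3, sigma = 1/2, x_0 = 9/5, this gives:
  X_t = 9/5 * exp((37/24) * t + (1/2) * B_t).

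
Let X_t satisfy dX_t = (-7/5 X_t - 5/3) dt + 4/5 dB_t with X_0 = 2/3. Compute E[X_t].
E[X_t] = -25/21 + 13*exp(-7*t/5)/7

Taking expectations and using E[dB_t] = 0, the mean m(t) = E[X_t] satisfies the ODE m'(t) = a m(t) + b with m(0) = x_0. With a = -7/5, b = -5/3, x_0 = 2/3, the solution is
  m(t) = x_0 * exp(a t) + (b/a) * (exp(a t) - 1)
       = (2/3) * exp((-7/5) t) + ((-5/3)/(-7/5)) * (exp((-7/5) t) - 1)
       = -25/21 + 13*exp(-7*t/5)/7.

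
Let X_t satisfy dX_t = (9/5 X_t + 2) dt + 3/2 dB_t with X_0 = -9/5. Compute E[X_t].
E[X_t] = -31*exp(9*t/5)/45 - 10/9

Taking expectations and using E[dB_t] = 0, the mean m(t) = E[X_t] satisfies the ODE m'(t) = a m(t) + b with m(0) = x_0. With a = 9/5, b = 2, x_0 = -9/5, the solution is
  m(t) = x_0 * exp(a t) + (b/a) * (exp(a t) - 1)
       = (-9/5) * exp((9/5) t) + (2/(9/5)) * (exp((9/5) t) - 1)
       = -31*exp(9*t/5)/45 - 10/9.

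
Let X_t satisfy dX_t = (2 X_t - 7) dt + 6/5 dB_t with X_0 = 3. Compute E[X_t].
E[X_t] = 7/2 - exp(2*t)/2

Taking expectations and using E[dB_t] = 0, the mean m(t) = E[X_t] satisfies the ODE m'(t) = a m(t) + b with m(0) = x_0. With a = 2, b = -7, x_0 = 3, the solution is
  m(t) = x_0 * exp(a t) + (b/a) * (exp(a t) - 1)
       = 3 * exp(2 t) + ((-7)/2) * (exp(2 t) - 1)
       = 7/2 - exp(2*t)/2.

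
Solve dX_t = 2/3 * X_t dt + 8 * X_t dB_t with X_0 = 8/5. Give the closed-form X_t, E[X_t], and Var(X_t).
X_t = 8/5 * exp((-94/3) t + (8) B_t); E[X_t] = 8*exp(2*t/3)/5; Var(X_t) = 64*(exp(64*t) - 1)*exp(4*t/3)/25

For GBM dX = mu X dt + sigma X dB with X_0 = x_0, apply Itô to Y = log X: dY = (mu - sigma^2/2) dt + sigma dB, so Y_t = log(x_0) + (mu - sigma^2/2) t + sigma B_t and hence X_t = x_0 * exp((mu - sigma^2/2) t + sigma B_t).
With mu = 2/3, sigma = 8, x_0 = 8/5, this gives:
  X_t = 8/5 * exp((-94/3) * t + (8) * B_t).
Since sigma*B_t ~ Normal(0, sigma^2 t), E[exp(sigma*B_t)] = exp(sigma^2 t / 2); so E[X_t] = x_0 * exp((mu - sigma^2/2) t) * exp(sigma^2 t / 2) = x_0 * exp(mu t) = 8*exp(2*t/3)/5.
Var(X_t) = E[X_t^2] - (E[X_t])^2 = x_0^2 * exp(2 mu t) * (exp(sigma^2 t) - 1) = 64*(exp(64*t) - 1)*exp(4*t/3)/25.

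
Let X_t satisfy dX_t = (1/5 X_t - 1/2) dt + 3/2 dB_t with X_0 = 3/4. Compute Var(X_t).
Var(X_t) = 45*exp(2*t/5)/8 - 45/8

The variance V(t) = Var(X_t) satisfies V'(t) = 2 a V(t) + c^2 with V(0) = 0 (drift coefficient is linear in X, diffusion is constant). With a = 1/5, c = 3/2, the solution is
  V(t) = (c^2 / (2 a)) * (exp(2 a t) - 1)
       = ((3/2)^2 / (2*(1/5))) * (exp((2/5) t) - 1)
       = 45*exp(2*t/5)/8 - 45/8.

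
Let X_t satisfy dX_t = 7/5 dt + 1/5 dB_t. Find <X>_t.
<X>_t = t/25

For an Itô process dX_t = a(t) dt + b(t) dB_t, the quadratic variation is <X>_t = int_0^t b(s)^2 ds (the drift term does not contribute). Here b(s) = 1/5, so
  b(s)^2 = 1/25.
Integrating from 0 to t:
  <X>_t = int_0^t (1/25) ds = t/25.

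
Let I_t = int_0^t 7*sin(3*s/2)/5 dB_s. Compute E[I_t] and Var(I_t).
E[I_t] = 0; Var(I_t) = 49*t/50 - 49*sin(3*t)/150

The Itô integral of a deterministic integrand f(s) has mean 0 because each increment f(s) * (B_{s+ds} - B_s) has mean 0. By the Itô isometry:
  Var( int_0^t f(s) dB_s ) = E[ (int_0^t f(s) dB_s)^2 ] = int_0^t f(s)^2 ds.
Here f(s) = 7*sin(3*s/2)/5, so f(s)^2 = 49*sin(3*s/2)^2/25. Integrate:
  int_0^t (49*sin(3*s/2)^2/25) ds = 49*t/50 - 49*sin(3*t)/150.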